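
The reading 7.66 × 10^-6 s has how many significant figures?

7.66 × 10^-6: in scientific notation every digit of the coefficient is significant.

3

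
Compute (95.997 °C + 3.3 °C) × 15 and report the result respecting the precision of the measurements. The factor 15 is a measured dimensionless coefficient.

1.5 × 10³ °C

95.997 °C + 3.3 °C = 99.297 °C; the sum is limited to 1 decimal place (3 s.f.).
Carrying full precision, 99.297 × 15 = 1489.455 °C; 15 has 2 s.f., so the result keeps min(3, 2) = 2 s.f.
Rounded to 2 significant figures: 1.5 × 10³ °C.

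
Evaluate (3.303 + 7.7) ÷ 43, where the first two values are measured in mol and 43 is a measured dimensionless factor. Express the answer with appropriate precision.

3.303 mol + 7.7 mol = 11.003 mol; the sum is limited to 1 decimal place (3 s.f.).
Carrying full precision, 11.003 ÷ 43 = 0.25588372093… mol; 43 has 2 s.f., so the result keeps min(3, 2) = 2 s.f.
Rounded to 2 significant figures: 0.26 mol.

0.26 mol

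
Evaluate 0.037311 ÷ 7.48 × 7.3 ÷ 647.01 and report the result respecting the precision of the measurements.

5.6 × 10^-5

0.037311 ÷ 7.48 × 7.3 ÷ 647.01 = 0.000056279101886…
Multiplication/division keeps the fewest significant figures: 0.037311 → 5 s.f., 7.48 → 3 s.f., 7.3 → 2 s.f., 647.01 → 5 s.f.; limit is 2.
Rounded to 2 significant figures: 5.6 × 10^-5.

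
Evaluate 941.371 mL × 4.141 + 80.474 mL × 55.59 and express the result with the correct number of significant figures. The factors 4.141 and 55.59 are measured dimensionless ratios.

8372 mL

941.371 × 4.141 = 3898.217311 → 3898 mL (4 s.f., last digit at the 10^0 place).
80.474 × 55.59 = 4473.54966 → 4474 mL (4 s.f., last digit at the 10^0 place).
Sum: 8371.766971 mL; keep the coarser place, 10^0.
Result: 8372 mL.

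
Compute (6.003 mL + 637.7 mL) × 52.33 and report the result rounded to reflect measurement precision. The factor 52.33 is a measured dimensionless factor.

3.368 × 10⁴ mL

6.003 mL + 637.7 mL = 643.703 mL; the sum is limited to 1 decimal place (4 s.f.).
Carrying full precision, 643.703 × 52.33 = 33684.97799 mL; 52.33 has 4 s.f., so the result keeps min(4, 4) = 4 s.f.
Rounded to 4 significant figures: 3.368 × 10⁴ mL.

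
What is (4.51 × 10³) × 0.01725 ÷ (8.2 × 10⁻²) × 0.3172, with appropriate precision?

(4.51 × 10³) × 0.01725 ÷ (8.2 × 10⁻²) × 0.3172 = 300.9435
Multiplication/division keeps the fewest significant figures: 4.51 × 10³ → 3 s.f., 0.01725 → 4 s.f., 8.2 × 10⁻² → 2 s.f., 0.3172 → 4 s.f.; limit is 2.
Rounded to 2 significant figures: 3.0 × 10².

3.0 × 10²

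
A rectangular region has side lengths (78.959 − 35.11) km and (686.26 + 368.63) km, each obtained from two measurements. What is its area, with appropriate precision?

78.959 − 35.11 = 43.849, limited to 2 d.p. → 4 s.f.; 686.26 + 368.63 = 1054.89, limited to 2 d.p. → 6 s.f.
Carrying full precision, 43.849 × 1054.89 = 46255.87161; keep min(4, 6) = 4 s.f.
Rounded to 4 significant figures: 4.626 × 10^4 km².

4.626 × 10^4 km²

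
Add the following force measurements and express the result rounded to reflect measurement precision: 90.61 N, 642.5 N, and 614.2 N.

1347.3 N

90.61 N + 642.5 N + 614.2 N = 1347.31 N.
Addition/subtraction keeps the fewest decimal places: 90.61 → 2 decimal places, 642.5 → 1 decimal place, 614.2 → 1 decimal place; limit is 1.
Rounded to 1 decimal place: 1347.3 N.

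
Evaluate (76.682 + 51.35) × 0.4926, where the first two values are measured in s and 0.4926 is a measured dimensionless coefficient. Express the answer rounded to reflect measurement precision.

76.682 s + 51.35 s = 128.032 s; the sum is limited to 2 decimal places (5 s.f.).
Carrying full precision, 128.032 × 0.4926 = 63.0685632 s; 0.4926 has 4 s.f., so the result keeps min(5, 4) = 4 s.f.
Rounded to 4 significant figures: 63.07 s.

63.07 s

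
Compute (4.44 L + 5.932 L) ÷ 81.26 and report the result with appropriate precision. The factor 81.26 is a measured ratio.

0.1276 L

4.44 L + 5.932 L = 10.372 L; the sum is limited to 2 decimal places (4 s.f.).
Carrying full precision, 10.372 ÷ 81.26 = 0.127639675117… L; 81.26 has 4 s.f., so the result keeps min(4, 4) = 4 s.f.
Rounded to 4 significant figures: 0.1276 L.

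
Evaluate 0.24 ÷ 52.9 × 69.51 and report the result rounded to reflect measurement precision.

0.32

0.24 ÷ 52.9 × 69.51 = 0.315357277883…
Multiplication/division keeps the fewest significant figures: 0.24 → 2 s.f., 52.9 → 3 s.f., 69.51 → 4 s.f.; limit is 2.
Rounded to 2 significant figures: 0.32.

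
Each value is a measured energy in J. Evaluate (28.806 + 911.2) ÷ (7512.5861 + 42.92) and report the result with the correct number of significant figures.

28.806 + 911.2 = 940.006, limited to 1 d.p. → 4 s.f.; 7512.5861 + 42.92 = 7555.5061, limited to 2 d.p. → 6 s.f.
Carrying full precision, 940.006 ÷ 7555.5061 = 0.124413373182…; keep min(4, 6) = 4 s.f.
Rounded to 4 significant figures: 0.1244.

0.1244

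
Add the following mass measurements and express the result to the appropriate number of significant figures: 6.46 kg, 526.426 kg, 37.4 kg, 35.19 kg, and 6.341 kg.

6.46 kg + 526.426 kg + 37.4 kg + 35.19 kg + 6.341 kg = 611.817 kg.
Addition/subtraction keeps the fewest decimal places: 6.46 → 2 decimal places, 526.426 → 3 decimal places, 37.4 → 1 decimal place, 35.19 → 2 decimal places, 6.341 → 3 decimal places; limit is 1.
Rounded to 1 decimal place: 611.8 kg.

611.8 kg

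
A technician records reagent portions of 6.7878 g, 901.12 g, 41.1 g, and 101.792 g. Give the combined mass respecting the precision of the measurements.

1050.8 g

6.7878 g + 901.12 g + 41.1 g + 101.792 g = 1050.7998 g.
Addition/subtraction keeps the fewest decimal places: 6.7878 → 4 decimal places, 901.12 → 2 decimal places, 41.1 → 1 decimal place, 101.792 → 3 decimal places; limit is 1.
Rounded to 1 decimal place: 1050.8 g.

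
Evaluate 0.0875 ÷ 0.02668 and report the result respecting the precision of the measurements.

0.0875 ÷ 0.02668 = 3.2796101949…
Multiplication/division keeps the fewest significant figures: 0.0875 → 3 s.f., 0.02668 → 4 s.f.; limit is 3.
Rounded to 3 significant figures: 3.28.

3.28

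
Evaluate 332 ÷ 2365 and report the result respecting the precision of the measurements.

0.140

332 ÷ 2365 = 0.140380549683…
Multiplication/division keeps the fewest significant figures: 332 → 3 s.f., 2365 → 4 s.f.; limit is 3.
Rounded to 3 significant figures: 0.140.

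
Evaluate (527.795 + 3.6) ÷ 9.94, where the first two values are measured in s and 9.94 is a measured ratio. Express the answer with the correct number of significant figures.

527.795 s + 3.6 s = 531.395 s; the sum is limited to 1 decimal place (4 s.f.).
Carrying full precision, 531.395 ÷ 9.94 = 53.4602615694… s; 9.94 has 3 s.f., so the result keeps min(4, 3) = 3 s.f.
Rounded to 3 significant figures: 53.5 s.

53.5 s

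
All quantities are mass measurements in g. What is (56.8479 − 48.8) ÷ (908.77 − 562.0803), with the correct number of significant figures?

56.8479 − 48.8 = 8.0479, limited to 1 d.p. → 2 s.f.; 908.77 − 562.0803 = 346.6897, limited to 2 d.p. → 5 s.f.
Carrying full precision, 8.0479 ÷ 346.6897 = 0.0232135537918…; keep min(2, 5) = 2 s.f.
Rounded to 2 significant figures: 2.3 × 10^-2.

2.3 × 10^-2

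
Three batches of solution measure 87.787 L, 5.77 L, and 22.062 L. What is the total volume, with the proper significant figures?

1.1562 × 10^2 L

87.787 L + 5.77 L + 22.062 L = 115.619 L.
Addition/subtraction keeps the fewest decimal places: 87.787 → 3 decimal places, 5.77 → 2 decimal places, 22.062 → 3 decimal places; limit is 2.
Rounded to 2 decimal places: 1.1562 × 10^2 L.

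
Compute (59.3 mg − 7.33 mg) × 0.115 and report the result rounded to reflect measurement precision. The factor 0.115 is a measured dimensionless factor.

5.98 mg

59.3 mg − 7.33 mg = 51.97 mg; the difference is limited to 1 decimal place (3 s.f.).
Carrying full precision, 51.97 × 0.115 = 5.97655 mg; 0.115 has 3 s.f., so the result keeps min(3, 3) = 3 s.f.
Rounded to 3 significant figures: 5.98 mg.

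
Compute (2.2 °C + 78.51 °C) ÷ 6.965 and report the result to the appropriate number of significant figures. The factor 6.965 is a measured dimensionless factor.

11.6 °C

2.2 °C + 78.51 °C = 80.71 °C; the sum is limited to 1 decimal place (3 s.f.).
Carrying full precision, 80.71 ÷ 6.965 = 11.5879396985… °C; 6.965 has 4 s.f., so the result keeps min(3, 4) = 3 s.f.
Rounded to 3 significant figures: 11.6 °C.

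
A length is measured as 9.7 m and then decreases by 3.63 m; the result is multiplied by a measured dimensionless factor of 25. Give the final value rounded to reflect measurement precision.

1.5 × 10^2 m

9.7 m − 3.63 m = 6.07 m; the difference is limited to 1 decimal place (2 s.f.).
Carrying full precision, 6.07 × 25 = 151.75 m; 25 has 2 s.f., so the result keeps min(2, 2) = 2 s.f.
Rounded to 2 significant figures: 1.5 × 10^2 m.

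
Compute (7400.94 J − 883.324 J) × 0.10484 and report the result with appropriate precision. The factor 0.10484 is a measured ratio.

7400.94 J − 883.324 J = 6517.616 J; the difference is limited to 2 decimal places (6 s.f.).
Carrying full precision, 6517.616 × 0.10484 = 683.30686144 J; 0.10484 has 5 s.f., so the result keeps min(6, 5) = 5 s.f.
Rounded to 5 significant figures: 683.31 J.

683.31 J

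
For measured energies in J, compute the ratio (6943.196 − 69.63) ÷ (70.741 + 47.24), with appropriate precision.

58.260

6943.196 − 69.63 = 6873.566, limited to 2 d.p. → 6 s.f.; 70.741 + 47.24 = 117.981, limited to 2 d.p. → 5 s.f.
Carrying full precision, 6873.566 ÷ 117.981 = 58.2599401599…; keep min(6, 5) = 5 s.f.
Rounded to 5 significant figures: 58.260.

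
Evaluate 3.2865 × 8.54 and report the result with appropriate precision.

28.1

3.2865 × 8.54 = 28.06671
Multiplication/division keeps the fewest significant figures: 3.2865 → 5 s.f., 8.54 → 3 s.f.; limit is 3.
Rounded to 3 significant figures: 28.1.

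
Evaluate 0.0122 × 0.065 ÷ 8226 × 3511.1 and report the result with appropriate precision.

0.0122 × 0.065 ÷ 8226 × 3511.1 = 0.000338475844882…
Multiplication/division keeps the fewest significant figures: 0.0122 → 3 s.f., 0.065 → 2 s.f., 8226 → 4 s.f., 3511.1 → 5 s.f.; limit is 2.
Rounded to 2 significant figures: 3.4 × 10⁻⁴.

3.4 × 10⁻⁴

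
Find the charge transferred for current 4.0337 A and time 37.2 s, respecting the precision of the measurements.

charge transferred = 4.0337 A × 37.2 s = 150.05364 C.
4.0337 has 5 significant figures; 37.2 has 3.
Division/multiplication keeps the fewest: 3 significant figures.
Rounded: 1.50 × 10^2 C.

1.50 × 10^2 C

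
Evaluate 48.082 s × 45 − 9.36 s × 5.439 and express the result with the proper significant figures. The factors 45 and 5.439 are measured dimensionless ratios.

2.1 × 10³ s

48.082 × 45 = 2163.69 → 2.2 × 10³ s (2 s.f., last digit at the 10^2 place).
9.36 × 5.439 = 50.90904 → 50.9 s (3 s.f., last digit at the 10^-1 place).
Difference: 2112.78096 s; keep the coarser place, 10^2.
Result: 2.1 × 10³ s.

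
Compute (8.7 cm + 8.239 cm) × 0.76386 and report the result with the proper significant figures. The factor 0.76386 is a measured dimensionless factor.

12.9 cm

8.7 cm + 8.239 cm = 16.939 cm; the sum is limited to 1 decimal place (3 s.f.).
Carrying full precision, 16.939 × 0.76386 = 12.93902454 cm; 0.76386 has 5 s.f., so the result keeps min(3, 5) = 3 s.f.
Rounded to 3 significant figures: 12.9 cm.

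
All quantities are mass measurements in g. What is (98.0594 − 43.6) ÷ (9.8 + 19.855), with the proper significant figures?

98.0594 − 43.6 = 54.4594, limited to 1 d.p. → 3 s.f.; 9.8 + 19.855 = 29.655, limited to 1 d.p. → 3 s.f.
Carrying full precision, 54.4594 ÷ 29.655 = 1.83643230484…; keep min(3, 3) = 3 s.f.
Rounded to 3 significant figures: 1.84.

1.84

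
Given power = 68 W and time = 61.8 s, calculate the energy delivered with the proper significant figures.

4.2 × 10³ J

energy delivered = 68 W × 61.8 s = 4202.4 J.
68 has 2 significant figures; 61.8 has 3.
Division/multiplication keeps the fewest: 2 significant figures.
Rounded: 4.2 × 10³ J.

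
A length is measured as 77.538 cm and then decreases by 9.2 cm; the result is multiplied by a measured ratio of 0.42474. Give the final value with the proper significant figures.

77.538 cm − 9.2 cm = 68.338 cm; the difference is limited to 1 decimal place (3 s.f.).
Carrying full precision, 68.338 × 0.42474 = 29.02588212 cm; 0.42474 has 5 s.f., so the result keeps min(3, 5) = 3 s.f.
Rounded to 3 significant figures: 29.0 cm.

29.0 cm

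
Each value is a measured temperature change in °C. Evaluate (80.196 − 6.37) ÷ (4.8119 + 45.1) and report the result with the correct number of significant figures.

1.48

80.196 − 6.37 = 73.826, limited to 2 d.p. → 4 s.f.; 4.8119 + 45.1 = 49.9119, limited to 1 d.p. → 3 s.f.
Carrying full precision, 73.826 ÷ 49.9119 = 1.4791262204…; keep min(4, 3) = 3 s.f.
Rounded to 3 significant figures: 1.48.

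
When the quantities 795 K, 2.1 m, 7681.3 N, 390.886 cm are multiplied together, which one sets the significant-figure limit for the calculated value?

795 K → 3 s.f.; 2.1 m → 2 s.f.; 7681.3 N → 5 s.f.; 390.886 cm → 6 s.f.
The fewest is 2 significant figures, from 2.1 m.

2.1 m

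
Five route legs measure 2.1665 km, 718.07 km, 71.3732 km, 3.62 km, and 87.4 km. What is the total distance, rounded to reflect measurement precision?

2.1665 km + 718.07 km + 71.3732 km + 3.62 km + 87.4 km = 882.6297 km.
Addition/subtraction keeps the fewest decimal places: 2.1665 → 4 decimal places, 718.07 → 2 decimal places, 71.3732 → 4 decimal places, 3.62 → 2 decimal places, 87.4 → 1 decimal place; limit is 1.
Rounded to 1 decimal place: 882.6 km.

882.6 km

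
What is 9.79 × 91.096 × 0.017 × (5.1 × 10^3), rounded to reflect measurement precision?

9.79 × 91.096 × 0.017 × (5.1 × 10^3) = 77321.647128
Multiplication/division keeps the fewest significant figures: 9.79 → 3 s.f., 91.096 → 5 s.f., 0.017 → 2 s.f., 5.1 × 10^3 → 2 s.f.; limit is 2.
Rounded to 2 significant figures: 7.7 × 10^4.

7.7 × 10^4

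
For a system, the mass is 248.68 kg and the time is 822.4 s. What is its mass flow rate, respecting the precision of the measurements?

mass flow rate = 248.68 kg ÷ 822.4 s = 0.302383268482… kg/s.
248.68 has 5 significant figures; 822.4 has 4.
Division/multiplication keeps the fewest: 4 significant figures.
Rounded: 0.3024 kg/s.

0.3024 kg/s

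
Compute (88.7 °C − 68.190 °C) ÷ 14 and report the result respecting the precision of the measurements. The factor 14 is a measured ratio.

88.7 °C − 68.190 °C = 20.510 °C; the difference is limited to 1 decimal place (3 s.f.).
Carrying full precision, 20.510 ÷ 14 = 1.465 °C; 14 has 2 s.f., so the result keeps min(3, 2) = 2 s.f.
Rounded to 2 significant figures: 1.5 °C.

1.5 °C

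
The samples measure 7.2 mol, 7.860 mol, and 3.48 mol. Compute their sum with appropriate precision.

7.2 mol + 7.860 mol + 3.48 mol = 18.540 mol.
Addition/subtraction keeps the fewest decimal places: 7.2 → 1 decimal place, 7.860 → 3 decimal places, 3.48 → 2 decimal places; limit is 1.
Rounded to 1 decimal place: 18.5 mol.

18.5 mol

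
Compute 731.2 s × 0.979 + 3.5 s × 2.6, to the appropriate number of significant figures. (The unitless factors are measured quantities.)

731.2 × 0.979 = 715.8448 → 716 s (3 s.f., last digit at the 10^0 place).
3.5 × 2.6 = 9.1 → 9.1 s (2 s.f., last digit at the 10^-1 place).
Sum: 724.9448 s; keep the coarser place, 10^0.
Result: 725 s.

725 s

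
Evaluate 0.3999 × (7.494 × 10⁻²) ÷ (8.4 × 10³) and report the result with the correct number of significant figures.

0.3999 × (7.494 × 10⁻²) ÷ (8.4 × 10³) = 0.00000356767928571…
Multiplication/division keeps the fewest significant figures: 0.3999 → 4 s.f., 7.494 × 10⁻² → 4 s.f., 8.4 × 10³ → 2 s.f.; limit is 2.
Rounded to 2 significant figures: 3.6 × 10⁻⁶.

3.6 × 10⁻⁶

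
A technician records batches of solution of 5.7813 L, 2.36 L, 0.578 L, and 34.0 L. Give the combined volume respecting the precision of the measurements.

5.7813 L + 2.36 L + 0.578 L + 34.0 L = 42.7193 L.
Addition/subtraction keeps the fewest decimal places: 5.7813 → 4 decimal places, 2.36 → 2 decimal places, 0.578 → 3 decimal places, 34.0 → 1 decimal place; limit is 1.
Rounded to 1 decimal place: 42.7 L.

42.7 L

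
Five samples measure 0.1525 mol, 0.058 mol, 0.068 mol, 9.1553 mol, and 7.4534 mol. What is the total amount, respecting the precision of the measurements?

16.887 mol

0.1525 mol + 0.058 mol + 0.068 mol + 9.1553 mol + 7.4534 mol = 16.8872 mol.
Addition/subtraction keeps the fewest decimal places: 0.1525 → 4 decimal places, 0.058 → 3 decimal places, 0.068 → 3 decimal places, 9.1553 → 4 decimal places, 7.4534 → 4 decimal places; limit is 3.
Rounded to 3 decimal places: 16.887 mol.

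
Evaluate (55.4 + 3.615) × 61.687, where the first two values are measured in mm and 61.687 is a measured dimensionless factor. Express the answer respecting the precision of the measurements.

3.64 × 10³ mm

55.4 mm + 3.615 mm = 59.015 mm; the sum is limited to 1 decimal place (3 s.f.).
Carrying full precision, 59.015 × 61.687 = 3640.458305 mm; 61.687 has 5 s.f., so the result keeps min(3, 5) = 3 s.f.
Rounded to 3 significant figures: 3.64 × 10³ mm.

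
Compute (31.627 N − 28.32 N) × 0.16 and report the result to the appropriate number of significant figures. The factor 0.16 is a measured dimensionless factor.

0.53 N

31.627 N − 28.32 N = 3.307 N; the difference is limited to 2 decimal places (3 s.f.).
Carrying full precision, 3.307 × 0.16 = 0.52912 N; 0.16 has 2 s.f., so the result keeps min(3, 2) = 2 s.f.
Rounded to 2 significant figures: 0.53 N.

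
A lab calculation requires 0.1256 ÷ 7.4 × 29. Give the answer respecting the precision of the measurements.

0.1256 ÷ 7.4 × 29 = 0.492216216216…
Multiplication/division keeps the fewest significant figures: 0.1256 → 4 s.f., 7.4 → 2 s.f., 29 → 2 s.f.; limit is 2.
Rounded to 2 significant figures: 0.49.

0.49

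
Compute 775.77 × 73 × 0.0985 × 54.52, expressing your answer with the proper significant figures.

3.0 × 10⁵

775.77 × 73 × 0.0985 × 54.52 = 304122.056566…
Multiplication/division keeps the fewest significant figures: 775.77 → 5 s.f., 73 → 2 s.f., 0.0985 → 3 s.f., 54.52 → 4 s.f.; limit is 2.
Rounded to 2 significant figures: 3.0 × 10⁵.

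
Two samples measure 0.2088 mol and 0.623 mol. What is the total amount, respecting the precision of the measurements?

0.2088 mol + 0.623 mol = 0.8318 mol.
Addition/subtraction keeps the fewest decimal places: 0.2088 → 4 decimal places, 0.623 → 3 decimal places; limit is 3.
Rounded to 3 decimal places: 0.832 mol.

0.832 mol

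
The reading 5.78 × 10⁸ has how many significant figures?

5.78 × 10⁸: in scientific notation every digit of the coefficient is significant.

3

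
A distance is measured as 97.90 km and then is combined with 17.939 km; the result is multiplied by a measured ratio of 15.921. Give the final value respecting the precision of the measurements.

1.8443 × 10^3 km

97.90 km + 17.939 km = 115.839 km; the sum is limited to 2 decimal places (5 s.f.).
Carrying full precision, 115.839 × 15.921 = 1844.272719 km; 15.921 has 5 s.f., so the result keeps min(5, 5) = 5 s.f.
Rounded to 5 significant figures: 1.8443 × 10^3 km.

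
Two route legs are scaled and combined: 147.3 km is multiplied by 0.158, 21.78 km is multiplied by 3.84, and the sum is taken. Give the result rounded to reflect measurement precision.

147.3 × 0.158 = 23.2734 → 23.3 km (3 s.f., last digit at the 10^-1 place).
21.78 × 3.84 = 83.6352 → 83.6 km (3 s.f., last digit at the 10^-1 place).
Sum: 106.9086 km; keep the coarser place, 10^-1.
Result: 1.069 × 10^2 km.

1.069 × 10^2 km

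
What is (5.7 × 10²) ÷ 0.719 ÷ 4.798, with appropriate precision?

1.7 × 10²

(5.7 × 10²) ÷ 0.719 ÷ 4.798 = 165.228789696…
Multiplication/division keeps the fewest significant figures: 5.7 × 10² → 2 s.f., 0.719 → 3 s.f., 4.798 → 4 s.f.; limit is 2.
Rounded to 2 significant figures: 1.7 × 10².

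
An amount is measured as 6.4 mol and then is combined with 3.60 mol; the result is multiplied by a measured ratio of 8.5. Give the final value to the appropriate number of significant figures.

85 mol

6.4 mol + 3.60 mol = 10.00 mol; the sum is limited to 1 decimal place (3 s.f.).
Carrying full precision, 10.00 × 8.5 = 85 mol; 8.5 has 2 s.f., so the result keeps min(3, 2) = 2 s.f.
Rounded to 2 significant figures: 85 mol.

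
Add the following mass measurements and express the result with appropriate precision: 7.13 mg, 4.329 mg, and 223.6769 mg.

235.14 mg

7.13 mg + 4.329 mg + 223.6769 mg = 235.1359 mg.
Addition/subtraction keeps the fewest decimal places: 7.13 → 2 decimal places, 4.329 → 3 decimal places, 223.6769 → 4 decimal places; limit is 2.
Rounded to 2 decimal places: 235.14 mg.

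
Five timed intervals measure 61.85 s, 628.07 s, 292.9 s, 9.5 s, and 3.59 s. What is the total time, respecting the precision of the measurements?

61.85 s + 628.07 s + 292.9 s + 9.5 s + 3.59 s = 995.91 s.
Addition/subtraction keeps the fewest decimal places: 61.85 → 2 decimal places, 628.07 → 2 decimal places, 292.9 → 1 decimal place, 9.5 → 1 decimal place, 3.59 → 2 decimal places; limit is 1.
Rounded to 1 decimal place: 995.9 s.

995.9 s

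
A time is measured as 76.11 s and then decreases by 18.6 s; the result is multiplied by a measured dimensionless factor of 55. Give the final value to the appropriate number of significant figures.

3.2 × 10^3 s

76.11 s − 18.6 s = 57.51 s; the difference is limited to 1 decimal place (3 s.f.).
Carrying full precision, 57.51 × 55 = 3163.05 s; 55 has 2 s.f., so the result keeps min(3, 2) = 2 s.f.
Rounded to 2 significant figures: 3.2 × 10^3 s.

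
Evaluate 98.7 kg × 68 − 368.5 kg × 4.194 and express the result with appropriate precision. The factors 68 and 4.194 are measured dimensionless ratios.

98.7 × 68 = 6711.6 → 6.7 × 10³ kg (2 s.f., last digit at the 10^2 place).
368.5 × 4.194 = 1545.489 → 1545 kg (4 s.f., last digit at the 10^0 place).
Difference: 5166.111 kg; keep the coarser place, 10^2.
Result: 5.2 × 10³ kg.

5.2 × 10³ kg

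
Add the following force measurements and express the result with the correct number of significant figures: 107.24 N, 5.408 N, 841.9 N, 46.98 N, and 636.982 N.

1638.5 N

107.24 N + 5.408 N + 841.9 N + 46.98 N + 636.982 N = 1638.510 N.
Addition/subtraction keeps the fewest decimal places: 107.24 → 2 decimal places, 5.408 → 3 decimal places, 841.9 → 1 decimal place, 46.98 → 2 decimal places, 636.982 → 3 decimal places; limit is 1.
Rounded to 1 decimal place: 1638.5 N.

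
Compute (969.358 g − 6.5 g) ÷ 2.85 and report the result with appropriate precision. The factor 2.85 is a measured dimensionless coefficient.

338 g

969.358 g − 6.5 g = 962.858 g; the difference is limited to 1 decimal place (4 s.f.).
Carrying full precision, 962.858 ÷ 2.85 = 337.844912281… g; 2.85 has 3 s.f., so the result keeps min(4, 3) = 3 s.f.
Rounded to 3 significant figures: 338 g.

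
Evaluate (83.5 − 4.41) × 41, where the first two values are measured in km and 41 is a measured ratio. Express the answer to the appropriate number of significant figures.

3.2 × 10³ km

83.5 km − 4.41 km = 79.09 km; the difference is limited to 1 decimal place (3 s.f.).
Carrying full precision, 79.09 × 41 = 3242.69 km; 41 has 2 s.f., so the result keeps min(3, 2) = 2 s.f.
Rounded to 2 significant figures: 3.2 × 10³ km.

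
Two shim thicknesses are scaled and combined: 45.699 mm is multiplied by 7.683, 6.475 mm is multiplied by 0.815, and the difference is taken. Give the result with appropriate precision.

45.699 × 7.683 = 351.105417 → 351.1 mm (4 s.f., last digit at the 10^-1 place).
6.475 × 0.815 = 5.277125 → 5.28 mm (3 s.f., last digit at the 10^-2 place).
Difference: 345.828292 mm; keep the coarser place, 10^-1.
Result: 345.8 mm.

345.8 mm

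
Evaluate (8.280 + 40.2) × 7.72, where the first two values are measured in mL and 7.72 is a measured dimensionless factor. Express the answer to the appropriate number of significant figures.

374 mL

8.280 mL + 40.2 mL = 48.480 mL; the sum is limited to 1 decimal place (3 s.f.).
Carrying full precision, 48.480 × 7.72 = 374.2656 mL; 7.72 has 3 s.f., so the result keeps min(3, 3) = 3 s.f.
Rounded to 3 significant figures: 374 mL.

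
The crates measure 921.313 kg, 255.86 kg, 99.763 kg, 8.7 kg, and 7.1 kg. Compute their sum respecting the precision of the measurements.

1292.7 kg

921.313 kg + 255.86 kg + 99.763 kg + 8.7 kg + 7.1 kg = 1292.736 kg.
Addition/subtraction keeps the fewest decimal places: 921.313 → 3 decimal places, 255.86 → 2 decimal places, 99.763 → 3 decimal places, 8.7 → 1 decimal place, 7.1 → 1 decimal place; limit is 1.
Rounded to 1 decimal place: 1292.7 kg.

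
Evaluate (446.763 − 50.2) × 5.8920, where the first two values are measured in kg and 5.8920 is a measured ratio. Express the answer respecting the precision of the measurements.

2337 kg

446.763 kg − 50.2 kg = 396.563 kg; the difference is limited to 1 decimal place (4 s.f.).
Carrying full precision, 396.563 × 5.8920 = 2336.549196 kg; 5.8920 has 5 s.f., so the result keeps min(4, 5) = 4 s.f.
Rounded to 4 significant figures: 2337 kg.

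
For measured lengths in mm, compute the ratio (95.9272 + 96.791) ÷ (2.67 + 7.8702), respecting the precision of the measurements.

18.28

95.9272 + 96.791 = 192.7182, limited to 3 d.p. → 6 s.f.; 2.67 + 7.8702 = 10.5402, limited to 2 d.p. → 4 s.f.
Carrying full precision, 192.7182 ÷ 10.5402 = 18.2841122559…; keep min(6, 4) = 4 s.f.
Rounded to 4 significant figures: 18.28.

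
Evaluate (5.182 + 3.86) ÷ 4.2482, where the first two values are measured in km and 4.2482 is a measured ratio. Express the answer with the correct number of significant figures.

2.13 km

5.182 km + 3.86 km = 9.042 km; the sum is limited to 2 decimal places (3 s.f.).
Carrying full precision, 9.042 ÷ 4.2482 = 2.12843086484… km; 4.2482 has 5 s.f., so the result keeps min(3, 5) = 3 s.f.
Rounded to 3 significant figures: 2.13 km.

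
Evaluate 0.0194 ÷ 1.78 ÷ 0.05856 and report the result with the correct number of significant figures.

1.86 × 10^-1

0.0194 ÷ 1.78 ÷ 0.05856 = 0.1861146927…
Multiplication/division keeps the fewest significant figures: 0.0194 → 3 s.f., 1.78 → 3 s.f., 0.05856 → 4 s.f.; limit is 3.
Rounded to 3 significant figures: 1.86 × 10^-1.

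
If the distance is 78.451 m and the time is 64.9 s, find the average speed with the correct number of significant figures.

average speed = 78.451 m ÷ 64.9 s = 1.208798151… m/s.
78.451 has 5 significant figures; 64.9 has 3.
Division/multiplication keeps the fewest: 3 significant figures.
Rounded: 1.21 m/s.

1.21 m/s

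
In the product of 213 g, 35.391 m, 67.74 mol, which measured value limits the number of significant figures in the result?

213 g

213 g → 3 s.f.; 35.391 m → 5 s.f.; 67.74 mol → 4 s.f.
The fewest is 3 significant figures, from 213 g.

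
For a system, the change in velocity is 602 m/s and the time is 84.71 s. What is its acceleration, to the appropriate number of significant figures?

7.11 m/s²

acceleration = 602 m/s ÷ 84.71 s = 7.10659898477… m/s².
602 has 3 significant figures; 84.71 has 4.
Division/multiplication keeps the fewest: 3 significant figures.
Rounded: 7.11 m/s².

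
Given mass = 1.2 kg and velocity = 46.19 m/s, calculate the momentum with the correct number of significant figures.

momentum = 1.2 kg × 46.19 m/s = 55.428 kg·m/s.
1.2 has 2 significant figures; 46.19 has 4.
Division/multiplication keeps the fewest: 2 significant figures.
Rounded: 55 kg·m/s.

55 kg·m/s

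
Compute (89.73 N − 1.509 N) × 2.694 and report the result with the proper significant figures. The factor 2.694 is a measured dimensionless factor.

89.73 N − 1.509 N = 88.221 N; the difference is limited to 2 decimal places (4 s.f.).
Carrying full precision, 88.221 × 2.694 = 237.667374 N; 2.694 has 4 s.f., so the result keeps min(4, 4) = 4 s.f.
Rounded to 4 significant figures: 237.7 N.

237.7 N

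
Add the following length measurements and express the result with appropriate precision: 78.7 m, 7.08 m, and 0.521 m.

86.3 m

78.7 m + 7.08 m + 0.521 m = 86.301 m.
Addition/subtraction keeps the fewest decimal places: 78.7 → 1 decimal place, 7.08 → 2 decimal places, 0.521 → 3 decimal places; limit is 1.
Rounded to 1 decimal place: 86.3 m.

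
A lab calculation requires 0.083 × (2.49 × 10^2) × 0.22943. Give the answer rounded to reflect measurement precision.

0.083 × (2.49 × 10^2) × 0.22943 = 4.74162981
Multiplication/division keeps the fewest significant figures: 0.083 → 2 s.f., 2.49 × 10^2 → 3 s.f., 0.22943 → 5 s.f.; limit is 2.
Rounded to 2 significant figures: 4.7.

4.7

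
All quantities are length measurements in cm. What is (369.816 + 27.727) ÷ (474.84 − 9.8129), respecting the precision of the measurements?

0.85488

369.816 + 27.727 = 397.543, limited to 3 d.p. → 6 s.f.; 474.84 − 9.8129 = 465.0271, limited to 2 d.p. → 5 s.f.
Carrying full precision, 397.543 ÷ 465.0271 = 0.854881360678…; keep min(6, 5) = 5 s.f.
Rounded to 5 significant figures: 0.85488.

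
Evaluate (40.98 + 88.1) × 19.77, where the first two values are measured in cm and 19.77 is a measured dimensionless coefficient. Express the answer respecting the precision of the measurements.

2552 cm

40.98 cm + 88.1 cm = 129.08 cm; the sum is limited to 1 decimal place (4 s.f.).
Carrying full precision, 129.08 × 19.77 = 2551.9116 cm; 19.77 has 4 s.f., so the result keeps min(4, 4) = 4 s.f.
Rounded to 4 significant figures: 2552 cm.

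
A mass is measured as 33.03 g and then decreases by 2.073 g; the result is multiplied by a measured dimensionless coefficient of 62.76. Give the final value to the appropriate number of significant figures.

33.03 g − 2.073 g = 30.957 g; the difference is limited to 2 decimal places (4 s.f.).
Carrying full precision, 30.957 × 62.76 = 1942.86132 g; 62.76 has 4 s.f., so the result keeps min(4, 4) = 4 s.f.
Rounded to 4 significant figures: 1943 g.

1943 g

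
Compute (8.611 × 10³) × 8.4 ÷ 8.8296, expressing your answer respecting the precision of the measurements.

8.2 × 10³

(8.611 × 10³) × 8.4 ÷ 8.8296 = 8192.03587932…
Multiplication/division keeps the fewest significant figures: 8.611 × 10³ → 4 s.f., 8.4 → 2 s.f., 8.8296 → 5 s.f.; limit is 2.
Rounded to 2 significant figures: 8.2 × 10³.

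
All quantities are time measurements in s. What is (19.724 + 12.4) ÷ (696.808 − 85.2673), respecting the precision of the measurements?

19.724 + 12.4 = 32.124, limited to 1 d.p. → 3 s.f.; 696.808 − 85.2673 = 611.5407, limited to 3 d.p. → 6 s.f.
Carrying full precision, 32.124 ÷ 611.5407 = 0.0525296190425…; keep min(3, 6) = 3 s.f.
Rounded to 3 significant figures: 0.0525.

0.0525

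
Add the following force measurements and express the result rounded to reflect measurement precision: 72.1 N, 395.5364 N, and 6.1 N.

72.1 N + 395.5364 N + 6.1 N = 473.7364 N.
Addition/subtraction keeps the fewest decimal places: 72.1 → 1 decimal place, 395.5364 → 4 decimal places, 6.1 → 1 decimal place; limit is 1.
Rounded to 1 decimal place: 473.7 N.

473.7 N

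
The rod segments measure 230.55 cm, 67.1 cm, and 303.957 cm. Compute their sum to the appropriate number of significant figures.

6.016 × 10² cm

230.55 cm + 67.1 cm + 303.957 cm = 601.607 cm.
Addition/subtraction keeps the fewest decimal places: 230.55 → 2 decimal places, 67.1 → 1 decimal place, 303.957 → 3 decimal places; limit is 1.
Rounded to 1 decimal place: 6.016 × 10² cm.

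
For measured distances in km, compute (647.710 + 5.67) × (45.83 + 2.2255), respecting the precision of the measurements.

647.710 + 5.67 = 653.380, limited to 2 d.p. → 5 s.f.; 45.83 + 2.2255 = 48.0555, limited to 2 d.p. → 4 s.f.
Carrying full precision, 653.380 × 48.0555 = 31398.50259; keep min(5, 4) = 4 s.f.
Rounded to 4 significant figures: 3.140 × 10^4 km².

3.140 × 10^4 km²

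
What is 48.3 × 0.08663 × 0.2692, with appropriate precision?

1.13

48.3 × 0.08663 × 0.2692 = 1.1263944468
Multiplication/division keeps the fewest significant figures: 48.3 → 3 s.f., 0.08663 → 4 s.f., 0.2692 → 4 s.f.; limit is 3.
Rounded to 3 significant figures: 1.13.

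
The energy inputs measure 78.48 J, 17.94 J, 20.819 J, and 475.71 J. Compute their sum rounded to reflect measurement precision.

78.48 J + 17.94 J + 20.819 J + 475.71 J = 592.949 J.
Addition/subtraction keeps the fewest decimal places: 78.48 → 2 decimal places, 17.94 → 2 decimal places, 20.819 → 3 decimal places, 475.71 → 2 decimal places; limit is 2.
Rounded to 2 decimal places: 592.95 J.

592.95 J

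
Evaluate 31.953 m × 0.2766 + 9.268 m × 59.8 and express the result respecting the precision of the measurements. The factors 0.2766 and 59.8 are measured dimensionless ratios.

31.953 × 0.2766 = 8.8381998 → 8.838 m (4 s.f., last digit at the 10^-3 place).
9.268 × 59.8 = 554.2264 → 5.54 × 10^2 m (3 s.f., last digit at the 10^0 place).
Sum: 563.0645998 m; keep the coarser place, 10^0.
Result: 5.63 × 10^2 m.

5.63 × 10^2 m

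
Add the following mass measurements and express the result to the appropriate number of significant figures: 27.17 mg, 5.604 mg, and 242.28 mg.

275.05 mg

27.17 mg + 5.604 mg + 242.28 mg = 275.054 mg.
Addition/subtraction keeps the fewest decimal places: 27.17 → 2 decimal places, 5.604 → 3 decimal places, 242.28 → 2 decimal places; limit is 2.
Rounded to 2 decimal places: 275.05 mg.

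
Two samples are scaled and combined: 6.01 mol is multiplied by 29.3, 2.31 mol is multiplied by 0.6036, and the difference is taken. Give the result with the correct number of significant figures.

6.01 × 29.3 = 176.093 → 176 mol (3 s.f., last digit at the 10^0 place).
2.31 × 0.6036 = 1.394316 → 1.39 mol (3 s.f., last digit at the 10^-2 place).
Difference: 174.698684 mol; keep the coarser place, 10^0.
Result: 175 mol.

175 mol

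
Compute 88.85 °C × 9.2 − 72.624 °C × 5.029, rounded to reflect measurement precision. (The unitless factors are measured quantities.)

4.5 × 10^2 °C

88.85 × 9.2 = 817.42 → 8.2 × 10^2 °C (2 s.f., last digit at the 10^1 place).
72.624 × 5.029 = 365.226096 → 365.2 °C (4 s.f., last digit at the 10^-1 place).
Difference: 452.193904 °C; keep the coarser place, 10^1.
Result: 4.5 × 10^2 °C.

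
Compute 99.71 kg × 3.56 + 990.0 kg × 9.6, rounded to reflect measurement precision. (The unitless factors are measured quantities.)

99.71 × 3.56 = 354.9676 → 355 kg (3 s.f., last digit at the 10^0 place).
990.0 × 9.6 = 9504 → 9.5 × 10^3 kg (2 s.f., last digit at the 10^2 place).
Sum: 9858.9676 kg; keep the coarser place, 10^2.
Result: 9.9 × 10^3 kg.

9.9 × 10^3 kg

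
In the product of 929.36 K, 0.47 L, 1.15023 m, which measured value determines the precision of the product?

0.47 L

929.36 K → 5 s.f.; 0.47 L → 2 s.f.; 1.15023 m → 6 s.f.
The fewest is 2 significant figures, from 0.47 L.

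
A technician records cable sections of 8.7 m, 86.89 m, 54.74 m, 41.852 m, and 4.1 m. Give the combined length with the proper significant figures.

1.963 × 10² m

8.7 m + 86.89 m + 54.74 m + 41.852 m + 4.1 m = 196.282 m.
Addition/subtraction keeps the fewest decimal places: 8.7 → 1 decimal place, 86.89 → 2 decimal places, 54.74 → 2 decimal places, 41.852 → 3 decimal places, 4.1 → 1 decimal place; limit is 1.
Rounded to 1 decimal place: 1.963 × 10² m.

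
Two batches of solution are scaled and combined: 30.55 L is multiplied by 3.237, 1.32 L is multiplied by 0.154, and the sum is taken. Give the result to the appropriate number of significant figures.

30.55 × 3.237 = 98.89035 → 98.89 L (4 s.f., last digit at the 10^-2 place).
1.32 × 0.154 = 0.20328 → 0.203 L (3 s.f., last digit at the 10^-3 place).
Sum: 99.09363 L; keep the coarser place, 10^-2.
Result: 99.09 L.

99.09 L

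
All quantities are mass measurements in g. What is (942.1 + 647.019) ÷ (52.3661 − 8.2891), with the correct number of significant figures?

942.1 + 647.019 = 1589.119, limited to 1 d.p. → 5 s.f.; 52.3661 − 8.2891 = 44.0770, limited to 4 d.p. → 6 s.f.
Carrying full precision, 1589.119 ÷ 44.0770 = 36.0532477256…; keep min(5, 6) = 5 s.f.
Rounded to 5 significant figures: 36.053.

36.053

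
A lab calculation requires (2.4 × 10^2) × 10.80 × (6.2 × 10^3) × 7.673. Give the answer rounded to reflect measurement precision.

(2.4 × 10^2) × 10.80 × (6.2 × 10^3) × 7.673 = 123308179.2
Multiplication/division keeps the fewest significant figures: 2.4 × 10^2 → 2 s.f., 10.80 → 4 s.f., 6.2 × 10^3 → 2 s.f., 7.673 → 4 s.f.; limit is 2.
Rounded to 2 significant figures: 1.2 × 10^8.

1.2 × 10^8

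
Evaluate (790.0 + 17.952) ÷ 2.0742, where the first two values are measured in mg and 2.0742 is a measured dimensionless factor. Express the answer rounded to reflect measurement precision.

790.0 mg + 17.952 mg = 807.952 mg; the sum is limited to 1 decimal place (4 s.f.).
Carrying full precision, 807.952 ÷ 2.0742 = 389.524636004… mg; 2.0742 has 5 s.f., so the result keeps min(4, 5) = 4 s.f.
Rounded to 4 significant figures: 389.5 mg.

389.5 mg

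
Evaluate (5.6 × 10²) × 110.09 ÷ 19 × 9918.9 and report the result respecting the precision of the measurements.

(5.6 × 10²) × 110.09 ÷ 19 × 9918.9 = 32184429.0821…
Multiplication/division keeps the fewest significant figures: 5.6 × 10² → 2 s.f., 110.09 → 5 s.f., 19 → 2 s.f., 9918.9 → 5 s.f.; limit is 2.
Rounded to 2 significant figures: 3.2 × 10⁷.

3.2 × 10⁷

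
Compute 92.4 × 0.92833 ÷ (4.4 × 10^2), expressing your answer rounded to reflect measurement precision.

0.19

92.4 × 0.92833 ÷ (4.4 × 10^2) = 0.1949493
Multiplication/division keeps the fewest significant figures: 92.4 → 3 s.f., 0.92833 → 5 s.f., 4.4 × 10^2 → 2 s.f.; limit is 2.
Rounded to 2 significant figures: 0.19.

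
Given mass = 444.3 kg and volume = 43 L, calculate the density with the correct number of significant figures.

density = 444.3 kg ÷ 43 L = 10.3325581395… kg/L.
444.3 has 4 significant figures; 43 has 2.
Division/multiplication keeps the fewest: 2 significant figures.
Rounded: 1.0 × 10¹ kg/L.

1.0 × 10¹ kg/L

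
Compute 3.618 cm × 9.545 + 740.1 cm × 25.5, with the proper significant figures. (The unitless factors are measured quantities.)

3.618 × 9.545 = 34.53381 → 34.53 cm (4 s.f., last digit at the 10^-2 place).
740.1 × 25.5 = 18872.55 → 1.89 × 10^4 cm (3 s.f., last digit at the 10^2 place).
Sum: 18907.08381 cm; keep the coarser place, 10^2.
Result: 1.89 × 10^4 cm.

1.89 × 10^4 cm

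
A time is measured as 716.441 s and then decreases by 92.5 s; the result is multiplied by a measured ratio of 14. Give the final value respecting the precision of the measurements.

716.441 s − 92.5 s = 623.941 s; the difference is limited to 1 decimal place (4 s.f.).
Carrying full precision, 623.941 × 14 = 8735.174 s; 14 has 2 s.f., so the result keeps min(4, 2) = 2 s.f.
Rounded to 2 significant figures: 8.7 × 10³ s.

8.7 × 10³ s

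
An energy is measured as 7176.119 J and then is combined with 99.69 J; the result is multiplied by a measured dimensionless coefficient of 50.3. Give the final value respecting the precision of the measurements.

7176.119 J + 99.69 J = 7275.809 J; the sum is limited to 2 decimal places (6 s.f.).
Carrying full precision, 7275.809 × 50.3 = 365973.1927 J; 50.3 has 3 s.f., so the result keeps min(6, 3) = 3 s.f.
Rounded to 3 significant figures: 3.66 × 10^5 J.

3.66 × 10^5 J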